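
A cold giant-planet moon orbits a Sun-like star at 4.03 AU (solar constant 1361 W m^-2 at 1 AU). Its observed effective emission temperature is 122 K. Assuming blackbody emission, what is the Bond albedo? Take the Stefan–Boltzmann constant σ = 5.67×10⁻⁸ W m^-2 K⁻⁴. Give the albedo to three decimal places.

0.400

Flux at the orbit: S = 1361/(4.03)² = 83.80 W m^-2.
Rearranging the radiative balance, α = 1 − 4σT⁴/S.
4σT⁴ = 4·5.67×10⁻⁸·(122)⁴ = 50.24 W m^-2.
1−α = 50.24/83.80 = 0.5996, so α = 0.4004.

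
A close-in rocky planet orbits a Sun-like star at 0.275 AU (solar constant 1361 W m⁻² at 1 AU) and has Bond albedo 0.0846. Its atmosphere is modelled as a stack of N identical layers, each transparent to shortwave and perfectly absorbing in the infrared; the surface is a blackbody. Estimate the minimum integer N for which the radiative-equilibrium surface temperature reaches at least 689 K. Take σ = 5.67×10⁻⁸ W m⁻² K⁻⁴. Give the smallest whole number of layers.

Flux at the orbit: S = 1361/(0.275)² = 18000 W m⁻².
OLR = S(1−α)/4 = 4119 W m⁻²; the top layer radiates at T_e = 519.1 K.
Since T_s⁴ = (N+1)T_e⁴, we need N ≥ (T_s/T_e)⁴ − 1 = 2.103.
So N ≥ 2.103; the smallest integer is N = 3.

3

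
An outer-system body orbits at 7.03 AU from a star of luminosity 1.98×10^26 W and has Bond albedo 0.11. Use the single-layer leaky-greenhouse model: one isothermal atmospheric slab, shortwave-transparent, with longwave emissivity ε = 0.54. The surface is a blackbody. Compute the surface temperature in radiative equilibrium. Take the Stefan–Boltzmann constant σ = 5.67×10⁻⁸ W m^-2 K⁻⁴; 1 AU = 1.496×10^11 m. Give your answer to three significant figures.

Orbital distance: d = 7.03 AU = 1.052×10^12 m.
Flux at the orbit: S = L/(4πd²) = 1.98×10^26/(4π·(1.05×10^12)²) = 14.25 W m^-2.
At the top of the atmosphere, σT_e⁴ = S(1−α)/4 = 3.170 W m^-2, giving T_e = 86.47 K.
Surface balance with a leaky layer gives σT_s⁴ = σT_e⁴·2/(2−ε), so T_s = T_e·[2/(2−0.54)]^(1/4) = 93.55 K.

93.5 K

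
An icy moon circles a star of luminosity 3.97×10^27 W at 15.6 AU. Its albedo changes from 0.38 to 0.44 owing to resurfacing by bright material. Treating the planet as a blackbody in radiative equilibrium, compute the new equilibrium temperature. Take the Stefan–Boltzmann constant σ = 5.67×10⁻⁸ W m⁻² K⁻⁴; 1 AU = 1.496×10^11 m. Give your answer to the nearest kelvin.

109 kelvin

Orbital distance: d = 15.6 AU = 2.334×10^12 m.
Flux at the orbit: S = L/(4πd²) = 3.97×10^27/(4π·(2.33×10^12)²) = 58.01 W m⁻².
T₂ = [S(1−α₂)/(4σ)]^(1/4) = [58.01·0.56/(4σ)]^(1/4) = 109.4 K.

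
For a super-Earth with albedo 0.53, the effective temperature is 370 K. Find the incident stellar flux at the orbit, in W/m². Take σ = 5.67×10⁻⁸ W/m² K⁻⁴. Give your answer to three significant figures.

From S(1−α)/4 = σT⁴: S = 4σT⁴/(1−α).
The emitted flux is σT⁴ = 1063 W/m².
So S = 4×1063/(1−0.53) = 9044 W/m².

9040 W/m²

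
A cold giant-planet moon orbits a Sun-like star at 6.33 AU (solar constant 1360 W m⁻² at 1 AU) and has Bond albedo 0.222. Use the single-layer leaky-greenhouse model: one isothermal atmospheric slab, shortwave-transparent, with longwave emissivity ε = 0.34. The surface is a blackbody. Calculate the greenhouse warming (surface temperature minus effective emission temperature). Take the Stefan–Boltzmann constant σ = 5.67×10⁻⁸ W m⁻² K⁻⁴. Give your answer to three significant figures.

4.95 K

Flux at the orbit: S = 1360/(6.33)² = 33.94 W m⁻².
Effective emission temperature (TOA balance): σT_e⁴ = S(1−α)/4 = 6.602 W m⁻² → T_e = 103.9 K.
For a single slab of emissivity ε, T_s⁴ = 2T_e⁴/(2−ε); thus T_s = 103.9·(1.205)^(1/4) = 108.8 K.
Greenhouse warming: T_s − T_e = 4.953 K.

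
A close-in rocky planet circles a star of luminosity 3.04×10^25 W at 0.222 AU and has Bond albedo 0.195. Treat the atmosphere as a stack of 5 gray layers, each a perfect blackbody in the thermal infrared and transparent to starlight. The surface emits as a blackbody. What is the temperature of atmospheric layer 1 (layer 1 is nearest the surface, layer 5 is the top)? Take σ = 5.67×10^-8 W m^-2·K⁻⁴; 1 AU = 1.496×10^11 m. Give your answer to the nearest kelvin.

Orbital distance: d = 0.222 AU = 3.321×10^10 m.
Flux at the orbit: S = L/(4πd²) = 3.04×10^25/(4π·(3.32×10^10)²) = 2193 W m^-2.
Top-of-atmosphere balance: σT_e⁴ = S(1−α)/4 = 441.4 W m^-2 → T_e = 297.0 K.
Each opaque layer satisfies 2T_j⁴ = T_{j−1}⁴ + T_{j+1}⁴, giving T_k⁴ = (N+1−k)T_e⁴.
With k = 1: T_1 = (5+1−1)^¼·297.0 K = 444.2 K.

444 kelvin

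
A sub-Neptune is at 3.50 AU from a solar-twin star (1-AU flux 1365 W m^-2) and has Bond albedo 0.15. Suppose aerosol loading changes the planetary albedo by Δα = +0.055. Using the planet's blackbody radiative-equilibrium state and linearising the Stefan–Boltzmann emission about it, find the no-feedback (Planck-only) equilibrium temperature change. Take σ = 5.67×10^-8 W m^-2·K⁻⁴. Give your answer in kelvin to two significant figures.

-2.3 kelvin

Flux at the orbit: S = 1365/(3.50)² = 111.4 W m^-2.
Unperturbed T_e = [111.4·(1−0.15)/(4σ)]^¼ = 143.0 K.
The change in absorbed flux is Δ[S(1−α)/4] = −SΔα/4 = -1.532 W m^-2.
Linearising σT⁴ gives d(σT⁴)/dT = 4σT_e³ = 0.6626 W m^-2 per K.
Hence the no-feedback warming is ΔF/(4σT_e³) = -2.31 K.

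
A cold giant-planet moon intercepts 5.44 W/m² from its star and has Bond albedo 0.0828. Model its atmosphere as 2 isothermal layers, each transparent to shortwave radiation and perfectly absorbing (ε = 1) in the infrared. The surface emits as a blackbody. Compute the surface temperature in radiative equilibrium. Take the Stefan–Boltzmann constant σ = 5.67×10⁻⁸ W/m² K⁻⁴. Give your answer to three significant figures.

90.1 kelvin

Top-of-atmosphere balance: σT_e⁴ = S(1−α)/4 = 1.247 W/m² → T_e = 68.49 K.
Layer-by-layer balance gives σT_s⁴ = (N+1)σT_e⁴, so T_s = 3^¼·68.49 = 90.13 K.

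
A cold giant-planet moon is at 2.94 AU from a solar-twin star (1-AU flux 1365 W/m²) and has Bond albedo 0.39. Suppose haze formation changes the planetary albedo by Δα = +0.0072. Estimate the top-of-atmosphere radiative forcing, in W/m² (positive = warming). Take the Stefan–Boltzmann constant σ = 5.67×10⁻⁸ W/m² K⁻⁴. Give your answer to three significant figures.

By the inverse-square law, S = 1365/2.94² = 157.9 W/m².
TOA radiative forcing: ΔF = −S·Δα/4 = −157.9·(+0.0072)/4 = -0.2843 W/m².

-0.284 W/m²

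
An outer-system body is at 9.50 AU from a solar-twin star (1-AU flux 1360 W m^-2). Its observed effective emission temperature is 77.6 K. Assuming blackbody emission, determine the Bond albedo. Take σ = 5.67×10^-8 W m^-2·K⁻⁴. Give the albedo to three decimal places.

0.454

Irradiance scales as 1/d², so S = 1360 W m^-2 × (1/9.50)² = 15.07 W m^-2.
From σT⁴ = S(1−α)/4 we invert for α: 1−α = 4σT⁴/S.
4σT⁴ = 4·5.67×10⁻⁸·(77.6)⁴ = 8.224 W m^-2.
Hence α = 1 − 8.224/15.07 = 0.4542.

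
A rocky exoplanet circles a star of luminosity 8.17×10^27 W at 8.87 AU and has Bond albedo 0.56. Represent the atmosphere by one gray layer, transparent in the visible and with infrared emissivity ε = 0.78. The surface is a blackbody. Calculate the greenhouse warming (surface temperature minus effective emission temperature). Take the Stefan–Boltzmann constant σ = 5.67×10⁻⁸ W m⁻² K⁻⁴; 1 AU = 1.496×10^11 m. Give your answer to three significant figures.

Orbital distance: d = 8.87 AU = 1.327×10^12 m.
S = L/(4πd²) = 369.2 W m⁻².
The planet radiates to space at T_e = [S(1−α)/(4σ)]^(1/4) = 163.6 K.
The surface balance (absorbed SW + ε·downward IR = σT_s⁴) with T_a⁴ = T_s⁴/2 reduces to T_s = T_e·[2/(2−ε)]^¼ = 185.1 K.
T_s − T_e = 185.1 − 163.6 = 21.52 K.

21.5 kelvin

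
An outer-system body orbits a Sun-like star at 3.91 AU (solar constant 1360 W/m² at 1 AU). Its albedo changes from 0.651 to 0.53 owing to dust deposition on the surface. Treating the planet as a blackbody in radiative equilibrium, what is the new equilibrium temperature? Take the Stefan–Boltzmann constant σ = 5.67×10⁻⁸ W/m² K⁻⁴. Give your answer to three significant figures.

By the inverse-square law, S = 1360/3.91² = 88.96 W/m².
With the new albedo, S(1−α₂)/4 = 10.45 W/m², so T₂ = 116.5 K.

117 kelvin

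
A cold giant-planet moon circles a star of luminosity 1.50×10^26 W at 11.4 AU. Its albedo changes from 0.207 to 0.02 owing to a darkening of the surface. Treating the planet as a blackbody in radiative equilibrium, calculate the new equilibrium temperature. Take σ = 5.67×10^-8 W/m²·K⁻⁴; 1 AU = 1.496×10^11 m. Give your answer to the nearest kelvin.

d = 11.4 × 1.496×10^11 m = 1.705×10^12 m.
S = L/(4πd²) = 4.104 W/m².
T₂ = [S(1−α₂)/(4σ)]^(1/4) = [4.104·0.98/(4σ)]^(1/4) = 64.89 K.

65 K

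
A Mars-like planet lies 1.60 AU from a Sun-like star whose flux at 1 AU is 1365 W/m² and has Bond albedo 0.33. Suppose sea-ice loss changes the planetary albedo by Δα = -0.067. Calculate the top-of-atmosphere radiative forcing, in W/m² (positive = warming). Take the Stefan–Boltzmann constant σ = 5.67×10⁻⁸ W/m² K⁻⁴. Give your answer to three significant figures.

Irradiance scales as 1/d², so S = 1365 W/m² × (1/1.60)² = 533.2 W/m².
The change in absorbed flux is Δ[S(1−α)/4] = −SΔα/4 = 8.931 W/m².

8.93 W/m²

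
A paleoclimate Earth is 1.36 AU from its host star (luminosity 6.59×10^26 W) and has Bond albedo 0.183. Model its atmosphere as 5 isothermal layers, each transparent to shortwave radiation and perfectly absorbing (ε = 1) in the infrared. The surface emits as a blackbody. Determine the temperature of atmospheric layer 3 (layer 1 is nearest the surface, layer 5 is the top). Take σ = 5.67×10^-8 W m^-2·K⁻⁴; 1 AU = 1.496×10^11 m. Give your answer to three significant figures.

342 kelvin

Orbital distance: d = 1.36 AU = 2.035×10^11 m.
Flux at the orbit: S = L/(4πd²) = 6.59×10^26/(4π·(2.03×10^11)²) = 1267 W m^-2.
OLR = S(1−α)/4 = 258.8 W m^-2; the top layer radiates at T_e = 259.9 K.
The net upward flux σT_e⁴ is constant between every pair of levels, so T_k⁴ = (N+1−k)T_e⁴.
T_3 = (3)^(1/4)·259.9 = 342.1 K.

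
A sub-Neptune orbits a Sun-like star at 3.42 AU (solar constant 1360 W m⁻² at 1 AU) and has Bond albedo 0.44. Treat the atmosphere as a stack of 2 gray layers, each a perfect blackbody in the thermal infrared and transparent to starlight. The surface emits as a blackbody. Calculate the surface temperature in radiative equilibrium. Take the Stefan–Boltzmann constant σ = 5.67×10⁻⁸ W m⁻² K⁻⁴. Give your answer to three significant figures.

Irradiance scales as 1/d², so S = 1360 W m⁻² × (1/3.42)² = 116.3 W m⁻².
The effective emission temperature is T_e = [S(1−α)/(4σ)]^¼ = 130.2 K.
Layer-by-layer balance gives σT_s⁴ = (N+1)σT_e⁴, so T_s = 3^¼·130.2 = 171.3 K.

171 kelvin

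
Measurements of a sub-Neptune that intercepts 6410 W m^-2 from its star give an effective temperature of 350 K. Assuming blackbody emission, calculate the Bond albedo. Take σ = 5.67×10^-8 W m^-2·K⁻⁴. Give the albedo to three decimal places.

0.469

Energy balance: S(1−α)/4 = σT⁴, so 1−α = 4σT⁴/S.
4σT⁴ = 4·5.67×10⁻⁸·(350)⁴ = 3403 W m^-2.
Hence α = 1 − 3403/6410 = 0.4690.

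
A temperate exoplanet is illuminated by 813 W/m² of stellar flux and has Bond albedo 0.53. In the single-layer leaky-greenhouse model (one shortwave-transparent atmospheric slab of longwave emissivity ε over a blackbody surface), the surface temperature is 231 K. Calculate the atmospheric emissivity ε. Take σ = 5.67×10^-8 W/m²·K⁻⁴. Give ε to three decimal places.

0.817

First, T_e = [813.0·(1−0.53)/(4σ)]^(1/4) = 202.6 K.
T_s⁴ = T_e⁴·2/(2−ε) → ε = 2 − 2(T_e/T_s)⁴ = 2 − 2·(202.6/231)⁴ = 0.8166.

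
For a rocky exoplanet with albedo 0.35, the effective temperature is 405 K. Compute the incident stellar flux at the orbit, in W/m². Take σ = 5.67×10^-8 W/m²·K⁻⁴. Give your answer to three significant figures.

Invert the energy balance for S: S = 4σT⁴/(1−α).
σT⁴ = 5.67×10⁻⁸·(405)⁴ = 1525 W/m².
S = 4·1525/0.65 = 9387 W/m².

9390 W/m²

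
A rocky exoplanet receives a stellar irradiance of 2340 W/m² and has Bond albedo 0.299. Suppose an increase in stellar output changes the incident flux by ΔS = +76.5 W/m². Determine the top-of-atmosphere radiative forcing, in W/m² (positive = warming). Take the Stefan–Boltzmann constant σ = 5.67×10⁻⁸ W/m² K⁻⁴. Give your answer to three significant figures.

13.4 W/m²

ΔF = Δ[S(1−α)]/4 = (1−0.299)·+76.5/4 = 13.41 W/m².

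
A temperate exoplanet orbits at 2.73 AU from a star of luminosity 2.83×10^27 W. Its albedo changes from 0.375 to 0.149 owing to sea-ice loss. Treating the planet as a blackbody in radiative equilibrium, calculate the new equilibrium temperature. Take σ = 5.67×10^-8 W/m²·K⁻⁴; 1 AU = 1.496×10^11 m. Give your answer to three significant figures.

267 K

d = 2.73 × 1.496×10^11 m = 4.084×10^11 m.
Flux at the orbit: S = L/(4πd²) = 2.83×10^27/(4π·(4.08×10^11)²) = 1350 W/m².
With the new albedo, S(1−α₂)/4 = 287.2 W/m², so T₂ = 266.8 K.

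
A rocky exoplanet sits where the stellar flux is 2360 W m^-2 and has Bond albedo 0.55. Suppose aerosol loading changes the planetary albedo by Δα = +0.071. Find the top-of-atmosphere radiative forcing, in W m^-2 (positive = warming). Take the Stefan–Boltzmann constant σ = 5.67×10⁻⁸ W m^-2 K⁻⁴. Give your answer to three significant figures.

ΔF = −(S/4)Δα = −(2360/4)×(+0.071) = -41.89 W m^-2.

-41.9 W m^-2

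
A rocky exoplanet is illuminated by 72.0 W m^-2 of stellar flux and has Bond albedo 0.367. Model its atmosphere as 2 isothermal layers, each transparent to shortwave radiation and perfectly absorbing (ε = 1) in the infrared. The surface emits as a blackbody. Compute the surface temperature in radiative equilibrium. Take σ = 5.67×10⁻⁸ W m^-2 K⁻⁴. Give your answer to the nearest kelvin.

157 K

Top-of-atmosphere balance: σT_e⁴ = S(1−α)/4 = 11.39 W m^-2 → T_e = 119.1 K.
Layer-by-layer balance gives σT_s⁴ = (N+1)σT_e⁴, so T_s = 3^¼·119.1 = 156.7 K.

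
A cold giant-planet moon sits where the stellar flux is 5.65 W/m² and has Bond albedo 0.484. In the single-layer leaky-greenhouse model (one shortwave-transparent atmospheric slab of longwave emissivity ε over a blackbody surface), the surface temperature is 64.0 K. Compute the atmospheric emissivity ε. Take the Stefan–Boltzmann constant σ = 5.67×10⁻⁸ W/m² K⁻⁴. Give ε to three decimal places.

0.468

TOA balance gives T_e = 59.88 K.
Inverting T_s⁴ = 2T_e⁴/(2−ε): (T_e/T_s)⁴ = 0.7662, so ε = 2(1 − 0.7662) = 0.4676.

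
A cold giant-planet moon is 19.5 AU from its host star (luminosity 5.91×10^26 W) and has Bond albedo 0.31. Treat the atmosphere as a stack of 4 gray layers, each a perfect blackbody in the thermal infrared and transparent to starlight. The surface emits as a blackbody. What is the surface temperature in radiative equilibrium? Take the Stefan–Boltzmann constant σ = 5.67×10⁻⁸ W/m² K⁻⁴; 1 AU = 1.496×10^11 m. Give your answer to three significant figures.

Orbital distance: d = 19.5 AU = 2.917×10^12 m.
S = L/(4πd²) = 5.526 W/m².
OLR = S(1−α)/4 = 0.9533 W/m²; the top layer radiates at T_e = 64.03 K.
With N = 4 opaque layers, T_s = (N+1)^(1/4)·T_e = 5^(1/4)·64.03 = 95.75 K.

95.8 kelvin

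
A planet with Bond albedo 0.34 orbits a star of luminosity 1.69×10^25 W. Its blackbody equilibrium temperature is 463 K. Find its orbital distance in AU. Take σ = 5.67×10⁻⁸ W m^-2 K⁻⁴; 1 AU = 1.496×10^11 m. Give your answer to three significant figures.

0.0617 AU

The flux needed for this T is 4σT⁴/(1−0.34) = 15790 W m^-2.
From L = 4πd²S, d = √(1.69×10^25/(4π·15790)) = 9.228×10^9 m = 0.06169 AU.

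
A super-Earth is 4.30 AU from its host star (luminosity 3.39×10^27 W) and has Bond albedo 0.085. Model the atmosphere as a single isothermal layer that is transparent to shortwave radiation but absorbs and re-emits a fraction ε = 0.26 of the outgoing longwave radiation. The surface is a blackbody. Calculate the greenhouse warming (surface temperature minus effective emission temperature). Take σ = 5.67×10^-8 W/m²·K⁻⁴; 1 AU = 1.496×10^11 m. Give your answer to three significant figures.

8.02 K

Orbital distance: d = 4.30 AU = 6.433×10^11 m.
Spreading L over a sphere of radius d: S = 3.39×10^27/(4π·6.43×10^11²) = 651.9 W/m².
At the top of the atmosphere, σT_e⁴ = S(1−α)/4 = 149.1 W/m², giving T_e = 226.5 K.
For a single slab of emissivity ε, T_s⁴ = 2T_e⁴/(2−ε); thus T_s = 226.5·(1.149)^(1/4) = 234.5 K.
T_s − T_e = 234.5 − 226.5 = 8.023 K.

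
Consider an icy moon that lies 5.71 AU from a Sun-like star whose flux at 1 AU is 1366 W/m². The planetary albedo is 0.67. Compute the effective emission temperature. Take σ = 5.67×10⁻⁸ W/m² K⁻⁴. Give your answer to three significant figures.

Flux at the orbit: S = 1366/(5.71)² = 41.90 W/m².
Absorbed flux (global mean): S(1−α)/4 = 41.90·0.33/4 = 3.456 W/m².
Set σT⁴ = 3.456 → T = (3.456/σ)^(1/4) = 88.36 K.

88.4 K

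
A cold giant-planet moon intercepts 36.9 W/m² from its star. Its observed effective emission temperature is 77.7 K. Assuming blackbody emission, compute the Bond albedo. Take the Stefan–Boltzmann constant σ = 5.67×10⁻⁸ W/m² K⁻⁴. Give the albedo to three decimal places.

0.776

Energy balance: S(1−α)/4 = σT⁴, so 1−α = 4σT⁴/S.
σT⁴ = 2.067 W/m², so 4σT⁴ = 8.267 W/m².
Hence α = 1 − 8.267/36.90 = 0.7760.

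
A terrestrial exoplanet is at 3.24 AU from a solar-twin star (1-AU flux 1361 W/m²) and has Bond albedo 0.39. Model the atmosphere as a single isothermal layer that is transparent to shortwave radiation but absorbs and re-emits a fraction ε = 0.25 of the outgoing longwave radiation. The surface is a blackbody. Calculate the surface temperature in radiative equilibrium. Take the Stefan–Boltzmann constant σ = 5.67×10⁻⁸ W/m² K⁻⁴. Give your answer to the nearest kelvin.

Flux at the orbit: S = 1361/(3.24)² = 129.6 W/m².
At the top of the atmosphere, σT_e⁴ = S(1−α)/4 = 19.77 W/m², giving T_e = 136.7 K.
For a single slab of emissivity ε, T_s⁴ = 2T_e⁴/(2−ε); thus T_s = 136.7·(1.143)^(1/4) = 141.3 K.

141 K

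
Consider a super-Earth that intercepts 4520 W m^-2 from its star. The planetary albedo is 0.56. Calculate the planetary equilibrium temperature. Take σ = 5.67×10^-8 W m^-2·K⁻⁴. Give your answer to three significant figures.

Averaging over the sphere, the absorbed flux is S(1−α)/4 = 497.2 W m^-2.
Balancing against σT⁴: T = (497.2/5.67×10⁻⁸)^(1/4) = 306.0 K.

306 K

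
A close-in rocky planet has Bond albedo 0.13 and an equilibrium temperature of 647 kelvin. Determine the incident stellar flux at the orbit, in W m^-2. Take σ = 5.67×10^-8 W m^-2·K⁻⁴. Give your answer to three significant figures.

45700 W m^-2

Invert the energy balance for S: S = 4σT⁴/(1−α).
The emitted flux is σT⁴ = 9936 W m^-2.
So S = 4×9936/(1−0.13) = 45680 W m^-2.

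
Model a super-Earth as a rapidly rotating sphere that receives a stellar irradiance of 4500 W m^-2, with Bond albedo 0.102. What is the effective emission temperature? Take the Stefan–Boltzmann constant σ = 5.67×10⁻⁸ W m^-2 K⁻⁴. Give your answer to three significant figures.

365 K

The planet absorbs (1−α)S over its disc πR² and re-emits over 4πR², so the mean absorbed flux is (1−0.102)·4500/4 = 1010 W m^-2.
In equilibrium σT⁴ equals this, so T = 365.4 K.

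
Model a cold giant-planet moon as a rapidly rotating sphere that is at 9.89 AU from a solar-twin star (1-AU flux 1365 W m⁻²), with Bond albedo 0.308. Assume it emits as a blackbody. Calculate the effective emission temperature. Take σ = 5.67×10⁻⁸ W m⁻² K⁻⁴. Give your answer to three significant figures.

80.8 K

Irradiance scales as 1/d², so S = 1365 W m⁻² × (1/9.89)² = 13.96 W m⁻².
Averaging over the sphere, the absorbed flux is S(1−α)/4 = 2.414 W m⁻².
Balancing against σT⁴: T = (2.414/5.67×10⁻⁸)^(1/4) = 80.78 K.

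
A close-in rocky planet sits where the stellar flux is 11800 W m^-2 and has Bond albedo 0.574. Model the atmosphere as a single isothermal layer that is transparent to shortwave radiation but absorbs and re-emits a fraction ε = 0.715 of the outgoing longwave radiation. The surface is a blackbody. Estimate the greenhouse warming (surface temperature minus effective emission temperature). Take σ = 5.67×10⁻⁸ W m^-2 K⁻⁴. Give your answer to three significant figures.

The planet radiates to space at T_e = [S(1−α)/(4σ)]^(1/4) = 385.8 K.
Surface balance with a leaky layer gives σT_s⁴ = σT_e⁴·2/(2−ε), so T_s = T_e·[2/(2−0.715)]^(1/4) = 431.0 K.
The atmosphere warms the surface by 45.12 K.

45.1 K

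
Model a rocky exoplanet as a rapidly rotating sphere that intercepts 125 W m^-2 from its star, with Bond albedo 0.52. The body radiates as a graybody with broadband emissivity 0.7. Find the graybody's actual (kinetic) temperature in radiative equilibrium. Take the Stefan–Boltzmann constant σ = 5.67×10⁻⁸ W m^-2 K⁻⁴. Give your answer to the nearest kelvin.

139 K

Averaging over the sphere, the absorbed flux is S(1−α)/4 = 15.00 W m^-2.
Radiative balance εσT⁴ = 15.00 gives T = [15.00/(0.7·σ)]^(1/4) = 139.4 K.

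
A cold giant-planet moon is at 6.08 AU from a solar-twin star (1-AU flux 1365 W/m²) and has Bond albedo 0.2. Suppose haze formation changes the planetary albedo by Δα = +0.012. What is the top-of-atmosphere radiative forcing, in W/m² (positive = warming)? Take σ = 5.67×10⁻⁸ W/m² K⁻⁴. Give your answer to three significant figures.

-0.111 W/m²

Flux at the orbit: S = 1365/(6.08)² = 36.93 W/m².
TOA radiative forcing: ΔF = −S·Δα/4 = −36.93·(+0.012)/4 = -0.1108 W/m².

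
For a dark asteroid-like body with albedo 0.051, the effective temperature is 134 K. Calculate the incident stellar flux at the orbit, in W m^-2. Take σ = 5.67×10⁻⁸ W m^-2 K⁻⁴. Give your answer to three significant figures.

Invert the energy balance for S: S = 4σT⁴/(1−α).
The emitted flux is σT⁴ = 18.28 W m^-2.
So S = 4×18.28/(1−0.051) = 77.05 W m^-2.

77.1 W m^-2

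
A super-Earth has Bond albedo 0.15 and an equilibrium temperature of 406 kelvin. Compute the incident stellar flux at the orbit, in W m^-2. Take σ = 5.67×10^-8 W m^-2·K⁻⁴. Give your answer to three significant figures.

7250 W m^-2

From S(1−α)/4 = σT⁴: S = 4σT⁴/(1−α).
The emitted flux is σT⁴ = 1541 W m^-2.
S = 4·1541/0.85 = 7250 W m^-2.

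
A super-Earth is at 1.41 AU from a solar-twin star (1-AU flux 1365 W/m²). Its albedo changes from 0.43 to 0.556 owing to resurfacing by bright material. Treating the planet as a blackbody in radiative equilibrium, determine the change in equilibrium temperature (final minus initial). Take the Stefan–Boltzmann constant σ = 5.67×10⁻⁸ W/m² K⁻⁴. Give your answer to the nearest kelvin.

Irradiance scales as 1/d², so S = 1365 W/m² × (1/1.41)² = 686.6 W/m².
With α = 0.43, T₁ = 203.8 K.
Final:   T₂ = [S(1−0.556)/(4σ)]^(1/4) = 191.5 K.
ΔT = T₂ − T₁ = -12.34 K.

-12 K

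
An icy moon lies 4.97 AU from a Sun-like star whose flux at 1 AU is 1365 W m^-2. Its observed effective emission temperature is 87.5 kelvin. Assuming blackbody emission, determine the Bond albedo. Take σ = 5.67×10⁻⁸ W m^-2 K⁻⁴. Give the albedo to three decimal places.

0.759

Irradiance scales as 1/d², so S = 1365 W m^-2 × (1/4.97)² = 55.26 W m^-2.
Rearranging the radiative balance, α = 1 − 4σT⁴/S.
4σT⁴ = 4·5.67×10⁻⁸·(87.5)⁴ = 13.29 W m^-2.
Hence α = 1 − 13.29/55.26 = 0.7594.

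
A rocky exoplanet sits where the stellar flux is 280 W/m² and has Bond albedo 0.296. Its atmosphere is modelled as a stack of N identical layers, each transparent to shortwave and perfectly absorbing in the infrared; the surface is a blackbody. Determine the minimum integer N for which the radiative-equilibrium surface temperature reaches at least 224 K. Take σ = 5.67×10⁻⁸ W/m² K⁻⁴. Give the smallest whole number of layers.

2

OLR = S(1−α)/4 = 49.28 W/m²; the top layer radiates at T_e = 171.7 K.
T_s = (N+1)^(1/4)·T_e ≥ 224 K requires N+1 ≥ (T_s/T_e)⁴ = (224/171.7)⁴ = 2.897.
So N ≥ 1.897; the smallest integer is N = 2.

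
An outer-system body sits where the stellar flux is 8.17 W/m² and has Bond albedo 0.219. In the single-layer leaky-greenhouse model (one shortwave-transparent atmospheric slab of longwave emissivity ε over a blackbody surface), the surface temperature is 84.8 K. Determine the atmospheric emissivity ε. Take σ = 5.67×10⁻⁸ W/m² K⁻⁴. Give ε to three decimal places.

0.912

First, T_e = [8.170·(1−0.219)/(4σ)]^(1/4) = 72.83 K.
Inverting T_s⁴ = 2T_e⁴/(2−ε): (T_e/T_s)⁴ = 0.5441, so ε = 2(1 − 0.5441) = 0.9119.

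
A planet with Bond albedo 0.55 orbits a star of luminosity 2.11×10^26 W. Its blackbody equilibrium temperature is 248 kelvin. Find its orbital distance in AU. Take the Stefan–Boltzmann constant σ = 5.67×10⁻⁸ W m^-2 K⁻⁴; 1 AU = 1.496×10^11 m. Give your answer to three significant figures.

Energy balance gives S = 4σT⁴/(1−α) = 1907 W m^-2.
Then d = [L/(4πS)]^(1/2) = 9.385×10^10 m, i.e. 0.6273 AU.

0.627 AU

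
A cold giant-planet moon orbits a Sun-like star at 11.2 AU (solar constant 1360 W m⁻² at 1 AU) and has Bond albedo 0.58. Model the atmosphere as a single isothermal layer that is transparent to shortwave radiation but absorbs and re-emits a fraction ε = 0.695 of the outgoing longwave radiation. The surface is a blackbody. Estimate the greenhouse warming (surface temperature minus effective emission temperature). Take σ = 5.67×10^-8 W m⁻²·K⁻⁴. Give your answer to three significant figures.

By the inverse-square law, S = 1360/11.2² = 10.84 W m⁻².
The planet radiates to space at T_e = [S(1−α)/(4σ)]^(1/4) = 66.94 K.
For a single slab of emissivity ε, T_s⁴ = 2T_e⁴/(2−ε); thus T_s = 66.94·(1.533)^(1/4) = 74.48 K.
The atmosphere warms the surface by 7.540 K.

7.54 kelvin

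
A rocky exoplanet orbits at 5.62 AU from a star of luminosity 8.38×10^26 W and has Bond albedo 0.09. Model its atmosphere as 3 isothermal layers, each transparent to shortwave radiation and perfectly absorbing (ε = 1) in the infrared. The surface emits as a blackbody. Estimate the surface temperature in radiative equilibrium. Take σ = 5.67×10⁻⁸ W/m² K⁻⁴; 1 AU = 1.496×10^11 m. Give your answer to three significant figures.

d = 5.62 × 1.496×10^11 m = 8.408×10^11 m.
Spreading L over a sphere of radius d: S = 8.38×10^26/(4π·8.41×10^11²) = 94.34 W/m².
OLR = S(1−α)/4 = 21.46 W/m²; the top layer radiates at T_e = 139.5 K.
For an N-layer opaque stack, T_s⁴ = (N+1)T_e⁴, hence T_s = (4)^(1/4)×139.5 K = 197.3 K.

197 K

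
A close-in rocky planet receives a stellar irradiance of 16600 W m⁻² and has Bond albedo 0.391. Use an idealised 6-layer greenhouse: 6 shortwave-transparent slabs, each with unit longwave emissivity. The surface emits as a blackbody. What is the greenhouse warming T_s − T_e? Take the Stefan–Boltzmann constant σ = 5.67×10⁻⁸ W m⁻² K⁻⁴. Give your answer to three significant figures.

OLR = S(1−α)/4 = 2527 W m⁻²; the top layer radiates at T_e = 459.5 K.
T_s = (N+1)^(1/4)·T_e = 747.4 K.
So the greenhouse effect raises the surface by 747.4 − 459.5 = 287.9 K.

288 K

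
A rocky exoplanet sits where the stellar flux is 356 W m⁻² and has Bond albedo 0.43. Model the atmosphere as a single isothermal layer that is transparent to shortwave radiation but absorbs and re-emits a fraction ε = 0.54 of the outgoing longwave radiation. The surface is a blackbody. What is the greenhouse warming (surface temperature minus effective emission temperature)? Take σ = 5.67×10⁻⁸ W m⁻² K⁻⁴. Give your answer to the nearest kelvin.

14 kelvin

The planet radiates to space at T_e = [S(1−α)/(4σ)]^(1/4) = 172.9 K.
For a single slab of emissivity ε, T_s⁴ = 2T_e⁴/(2−ε); thus T_s = 172.9·(1.37)^(1/4) = 187.1 K.
T_s − T_e = 187.1 − 172.9 = 14.16 K.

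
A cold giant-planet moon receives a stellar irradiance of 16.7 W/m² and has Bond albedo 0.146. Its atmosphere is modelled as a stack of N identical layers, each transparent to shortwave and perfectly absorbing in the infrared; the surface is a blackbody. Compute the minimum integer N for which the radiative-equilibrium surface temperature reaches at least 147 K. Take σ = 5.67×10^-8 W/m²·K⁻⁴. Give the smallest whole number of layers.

OLR = S(1−α)/4 = 3.565 W/m²; the top layer radiates at T_e = 89.05 K.
Since T_s⁴ = (N+1)T_e⁴, we need N ≥ (T_s/T_e)⁴ − 1 = 6.426.
The minimum whole number is N = 7.

7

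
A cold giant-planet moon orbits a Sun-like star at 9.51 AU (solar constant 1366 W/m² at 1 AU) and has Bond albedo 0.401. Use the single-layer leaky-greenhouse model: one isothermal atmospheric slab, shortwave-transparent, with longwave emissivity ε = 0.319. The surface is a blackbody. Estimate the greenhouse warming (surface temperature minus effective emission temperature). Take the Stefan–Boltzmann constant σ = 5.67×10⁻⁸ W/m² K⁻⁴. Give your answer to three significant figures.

Irradiance scales as 1/d², so S = 1366 W/m² × (1/9.51)² = 15.10 W/m².
At the top of the atmosphere, σT_e⁴ = S(1−α)/4 = 2.262 W/m², giving T_e = 79.47 K.
For a single slab of emissivity ε, T_s⁴ = 2T_e⁴/(2−ε); thus T_s = 79.47·(1.19)^(1/4) = 83.00 K.
Greenhouse warming: T_s − T_e = 3.528 K.

3.53 K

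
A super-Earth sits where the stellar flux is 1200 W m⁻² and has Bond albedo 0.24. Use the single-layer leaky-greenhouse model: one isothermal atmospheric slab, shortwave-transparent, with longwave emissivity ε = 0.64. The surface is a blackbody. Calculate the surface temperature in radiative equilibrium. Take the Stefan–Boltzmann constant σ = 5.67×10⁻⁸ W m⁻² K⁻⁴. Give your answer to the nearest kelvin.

Effective emission temperature (TOA balance): σT_e⁴ = S(1−α)/4 = 228.0 W m⁻² → T_e = 251.8 K.
The surface balance (absorbed SW + ε·downward IR = σT_s⁴) with T_a⁴ = T_s⁴/2 reduces to T_s = T_e·[2/(2−ε)]^¼ = 277.3 K.

277 K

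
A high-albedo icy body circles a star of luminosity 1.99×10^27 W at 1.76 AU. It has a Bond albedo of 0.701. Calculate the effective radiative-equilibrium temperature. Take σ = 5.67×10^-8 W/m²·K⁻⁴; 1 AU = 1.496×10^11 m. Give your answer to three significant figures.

234 kelvin

d = 1.76 × 1.496×10^11 m = 2.633×10^11 m.
Flux at the orbit: S = L/(4πd²) = 1.99×10^27/(4π·(2.63×10^11)²) = 2284 W/m².
Absorbed flux (global mean): S(1−α)/4 = 2284·0.299/4 = 170.8 W/m².
In equilibrium σT⁴ equals this, so T = 234.3 K.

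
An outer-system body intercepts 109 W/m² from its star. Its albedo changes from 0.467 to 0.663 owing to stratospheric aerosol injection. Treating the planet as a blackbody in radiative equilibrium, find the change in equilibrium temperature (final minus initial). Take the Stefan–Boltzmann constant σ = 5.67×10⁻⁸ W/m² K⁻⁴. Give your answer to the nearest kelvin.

-14 kelvin

Initial: T₁ = [S(1−0.467)/(4σ)]^(1/4) = 126.5 K.
After:  T₂ = [109.0·0.337/(4σ)]^(1/4) = 112.8 K.
ΔT = T₂ − T₁ = -13.70 K.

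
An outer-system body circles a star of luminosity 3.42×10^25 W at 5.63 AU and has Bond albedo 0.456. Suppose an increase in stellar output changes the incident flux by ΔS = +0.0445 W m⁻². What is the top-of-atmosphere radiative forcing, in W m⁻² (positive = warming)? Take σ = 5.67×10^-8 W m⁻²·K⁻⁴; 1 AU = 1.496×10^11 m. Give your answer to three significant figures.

d = 5.63 × 1.496×10^11 m = 8.422×10^11 m.
S = L/(4πd²) = 3.837 W m⁻².
ΔF = Δ[S(1−α)]/4 = (1−0.456)·+0.0445/4 = 0.006052 W m⁻².

0.00605 W m⁻²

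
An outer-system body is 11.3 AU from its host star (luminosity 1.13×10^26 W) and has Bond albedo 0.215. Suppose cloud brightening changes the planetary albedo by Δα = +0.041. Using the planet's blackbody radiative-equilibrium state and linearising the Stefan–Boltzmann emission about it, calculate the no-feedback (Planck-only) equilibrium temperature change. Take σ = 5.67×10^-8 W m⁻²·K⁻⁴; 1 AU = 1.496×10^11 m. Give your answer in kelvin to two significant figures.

-0.75 kelvin

d = 11.3 × 1.496×10^11 m = 1.690×10^12 m.
Spreading L over a sphere of radius d: S = 1.13×10^26/(4π·1.69×10^12²) = 3.147 W m⁻².
Unperturbed T_e = [3.147·(1−0.215)/(4σ)]^¼ = 57.45 K.
TOA radiative forcing: ΔF = −S·Δα/4 = −3.147·(+0.041)/4 = -0.03225 W m⁻².
Linearising σT⁴ gives d(σT⁴)/dT = 4σT_e³ = 0.04300 W m⁻² per K.
So ΔT₀ = -0.03225/0.04300 = -0.750 K.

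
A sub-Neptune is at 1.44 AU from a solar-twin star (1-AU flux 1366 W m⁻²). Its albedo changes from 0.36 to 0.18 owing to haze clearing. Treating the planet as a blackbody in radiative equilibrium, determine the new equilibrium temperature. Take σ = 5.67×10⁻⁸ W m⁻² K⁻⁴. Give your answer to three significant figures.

Flux at the orbit: S = 1366/(1.44)² = 658.8 W m⁻².
With the new albedo, S(1−α₂)/4 = 135.0 W m⁻², so T₂ = 220.9 K.

221 K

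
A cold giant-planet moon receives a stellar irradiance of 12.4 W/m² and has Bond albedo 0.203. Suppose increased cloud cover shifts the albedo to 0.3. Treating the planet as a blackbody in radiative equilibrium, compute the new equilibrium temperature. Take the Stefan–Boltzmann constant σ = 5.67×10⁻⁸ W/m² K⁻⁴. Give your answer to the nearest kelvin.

79 K

With the new albedo, S(1−α₂)/4 = 2.170 W/m², so T₂ = 78.65 K.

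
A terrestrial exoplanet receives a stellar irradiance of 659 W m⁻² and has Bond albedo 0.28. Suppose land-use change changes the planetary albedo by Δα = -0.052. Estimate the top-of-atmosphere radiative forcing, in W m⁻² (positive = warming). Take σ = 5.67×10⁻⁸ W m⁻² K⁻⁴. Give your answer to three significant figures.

8.57 W m⁻²

The change in absorbed flux is Δ[S(1−α)/4] = −SΔα/4 = 8.567 W m⁻².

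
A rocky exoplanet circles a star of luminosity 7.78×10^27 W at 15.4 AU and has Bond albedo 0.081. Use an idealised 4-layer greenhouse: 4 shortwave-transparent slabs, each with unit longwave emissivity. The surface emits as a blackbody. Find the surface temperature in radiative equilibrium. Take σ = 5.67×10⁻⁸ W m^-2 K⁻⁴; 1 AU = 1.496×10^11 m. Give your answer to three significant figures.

d = 15.4 × 1.496×10^11 m = 2.304×10^12 m.
Flux at the orbit: S = L/(4πd²) = 7.78×10^27/(4π·(2.30×10^12)²) = 116.6 W m^-2.
The effective emission temperature is T_e = [S(1−α)/(4σ)]^¼ = 147.4 K.
With N = 4 opaque layers, T_s = (N+1)^(1/4)·T_e = 5^(1/4)·147.4 = 220.5 K.

220 K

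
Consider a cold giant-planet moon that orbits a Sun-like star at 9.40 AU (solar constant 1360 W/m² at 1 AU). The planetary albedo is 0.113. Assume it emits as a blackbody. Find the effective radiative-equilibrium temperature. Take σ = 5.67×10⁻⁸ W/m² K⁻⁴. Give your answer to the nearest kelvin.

88 K

By the inverse-square law, S = 1360/9.40² = 15.39 W/m².
Averaging over the sphere, the absorbed flux is S(1−α)/4 = 3.413 W/m².
Balancing against σT⁴: T = (3.413/5.67×10⁻⁸)^(1/4) = 88.08 K.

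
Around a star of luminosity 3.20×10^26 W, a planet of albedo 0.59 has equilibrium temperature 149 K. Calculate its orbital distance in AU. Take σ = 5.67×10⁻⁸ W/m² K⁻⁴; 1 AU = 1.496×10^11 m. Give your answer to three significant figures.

Required flux: S = 4σT⁴/(1−α) = 272.6 W/m².
From L = 4πd²S, d = √(3.20×10^26/(4π·272.6)) = 3.056×10^11 m = 2.043 AU.

2.04 AU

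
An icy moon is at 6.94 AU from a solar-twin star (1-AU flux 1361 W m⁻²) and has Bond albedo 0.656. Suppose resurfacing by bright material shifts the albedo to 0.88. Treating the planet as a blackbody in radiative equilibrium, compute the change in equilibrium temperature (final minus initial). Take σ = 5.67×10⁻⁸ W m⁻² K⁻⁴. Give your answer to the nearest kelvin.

-19 kelvin

By the inverse-square law, S = 1361/6.94² = 28.26 W m⁻².
With α = 0.656, T₁ = 80.91 K.
After:  T₂ = [28.26·0.12/(4σ)]^(1/4) = 62.18 K.
Change: 62.18 − 80.91 = -18.73 K.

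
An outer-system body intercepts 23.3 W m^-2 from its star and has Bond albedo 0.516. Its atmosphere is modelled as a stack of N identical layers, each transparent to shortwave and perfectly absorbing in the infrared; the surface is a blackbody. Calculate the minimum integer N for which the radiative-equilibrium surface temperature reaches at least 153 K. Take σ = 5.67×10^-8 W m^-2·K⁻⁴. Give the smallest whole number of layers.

11

Top-of-atmosphere balance: σT_e⁴ = S(1−α)/4 = 2.819 W m^-2 → T_e = 83.97 K.
Need (N+1)T_e⁴ ≥ T_s⁴, i.e. N+1 ≥ (153/83.97)⁴ = 11.021.
The minimum whole number is N = 11.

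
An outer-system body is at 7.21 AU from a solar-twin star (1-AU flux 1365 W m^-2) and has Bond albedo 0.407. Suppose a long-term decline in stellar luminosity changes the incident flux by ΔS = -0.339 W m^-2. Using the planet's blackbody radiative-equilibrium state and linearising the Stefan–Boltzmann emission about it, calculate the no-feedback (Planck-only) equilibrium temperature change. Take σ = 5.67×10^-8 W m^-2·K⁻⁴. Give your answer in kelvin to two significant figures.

Irradiance scales as 1/d², so S = 1365 W m^-2 × (1/7.21)² = 26.26 W m^-2.
Unperturbed T_e = [26.26·(1−0.407)/(4σ)]^¼ = 91.03 K.
TOA radiative forcing: ΔF = (1−α)ΔS/4 = 0.593·(-0.339)/4 = -0.05026 W m^-2.
The Planck feedback parameter is 4σT_e³ = 0.1711 W m^-2/K.
So ΔT₀ = -0.05026/0.1711 = -0.294 K.

-0.29 kelvin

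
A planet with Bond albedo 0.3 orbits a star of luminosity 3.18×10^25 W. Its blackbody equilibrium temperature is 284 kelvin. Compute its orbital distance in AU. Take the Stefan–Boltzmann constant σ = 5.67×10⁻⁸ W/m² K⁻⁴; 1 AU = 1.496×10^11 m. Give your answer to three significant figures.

The flux needed for this T is 4σT⁴/(1−0.3) = 2108 W/m².
Then d = [L/(4πS)]^(1/2) = 3.465×10^10 m, i.e. 0.2316 AU.

0.232 AU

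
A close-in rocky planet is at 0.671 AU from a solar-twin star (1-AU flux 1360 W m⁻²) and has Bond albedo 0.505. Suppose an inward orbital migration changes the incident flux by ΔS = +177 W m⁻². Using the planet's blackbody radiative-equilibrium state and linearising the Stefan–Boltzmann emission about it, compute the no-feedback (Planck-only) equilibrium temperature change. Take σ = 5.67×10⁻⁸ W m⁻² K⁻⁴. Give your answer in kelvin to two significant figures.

By the inverse-square law, S = 1360/0.671² = 3021 W m⁻².
Unperturbed T_e = [3021·(1−0.505)/(4σ)]^¼ = 284.9 K.
Only a fraction (1−α) is absorbed and it's spread over 4πR², so ΔF = (1−α)ΔS/4 = 21.90 W m⁻².
The Planck feedback parameter is 4σT_e³ = 5.247 W m⁻²/K.
ΔT₀ = ΔF/λ_P = 21.90/5.247 = 4.17 K.

4.2 kelvin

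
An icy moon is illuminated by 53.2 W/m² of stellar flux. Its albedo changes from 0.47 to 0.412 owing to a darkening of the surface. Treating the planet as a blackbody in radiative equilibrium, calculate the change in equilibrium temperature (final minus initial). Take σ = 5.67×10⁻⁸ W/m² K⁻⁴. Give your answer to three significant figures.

2.78 K

Initial: T₁ = [S(1−0.47)/(4σ)]^(1/4) = 105.6 K.
With α = 0.412, T₂ = 108.4 K.
ΔT = T₂ − T₁ = 2.777 K.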